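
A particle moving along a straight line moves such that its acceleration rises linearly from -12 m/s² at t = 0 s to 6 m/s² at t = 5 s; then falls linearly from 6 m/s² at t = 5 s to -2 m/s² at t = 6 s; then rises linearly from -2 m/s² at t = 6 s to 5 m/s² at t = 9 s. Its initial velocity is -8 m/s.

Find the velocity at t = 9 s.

Δv equals the area under the a-t graph; then v = v₀ + Δv.
0–5 s: ½(-12 + 6)(5) = -15 m/s
5–6 s: ½(6 + -2)(1) = 2 m/s
6–9 s: ½(-2 + 5)(3) = 4.5 m/s
Δv = -8.5 m/s, so v(9) = -8 + (-8.5) = -16.5 m/s.

-16.5 m/s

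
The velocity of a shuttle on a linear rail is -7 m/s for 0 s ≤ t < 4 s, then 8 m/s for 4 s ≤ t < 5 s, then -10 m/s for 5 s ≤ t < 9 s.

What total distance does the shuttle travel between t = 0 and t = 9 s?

76 m

Distance (not displacement) is the total path length: add the absolute areas under v-t.
0–4 s: |-7| × 4 = 28 m
4–5 s: |8| × 1 = 8 m
5–9 s: |-10| × 4 = 40 m
Total distance = 76 m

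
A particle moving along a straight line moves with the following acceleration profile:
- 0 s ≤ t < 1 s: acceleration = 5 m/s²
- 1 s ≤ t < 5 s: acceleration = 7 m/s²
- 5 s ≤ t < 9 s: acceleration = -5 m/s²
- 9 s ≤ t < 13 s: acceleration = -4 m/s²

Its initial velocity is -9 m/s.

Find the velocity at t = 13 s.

Δv equals the area under the a-t graph; then v = v₀ + Δv.
0–1 s: 5 × 1 = 5 m/s
1–5 s: 7 × 4 = 28 m/s
5–9 s: -5 × 4 = -20 m/s
9–13 s: -4 × 4 = -16 m/s
Δv = -3 m/s, so v(13) = -9 + (-3) = -12 m/s.

-12 m/s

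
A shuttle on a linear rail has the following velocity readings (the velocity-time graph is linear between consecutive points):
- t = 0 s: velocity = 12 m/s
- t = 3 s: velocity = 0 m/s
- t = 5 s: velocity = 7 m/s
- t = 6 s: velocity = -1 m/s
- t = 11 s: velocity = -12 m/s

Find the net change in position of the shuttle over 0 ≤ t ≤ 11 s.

-4.5 m

Displacement is the signed area under the v-t curve.
0–3 s: ½(12 + 0)(3) = 18 m
3–5 s: ½(0 + 7)(2) = 7 m
5–6 s: ½(7 + -1)(1) = 3 m
6–11 s: ½(-1 + -12)(5) = -32.5 m
Net displacement = -4.5 m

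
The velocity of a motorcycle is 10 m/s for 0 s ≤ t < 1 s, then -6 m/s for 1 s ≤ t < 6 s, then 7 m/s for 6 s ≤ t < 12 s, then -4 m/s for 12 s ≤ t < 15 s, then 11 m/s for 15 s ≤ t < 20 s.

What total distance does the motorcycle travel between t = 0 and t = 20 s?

149 m

Distance (not displacement) is the total path length: add the absolute areas under v-t.
0–1 s: |10| × 1 = 10 m
1–6 s: |-6| × 5 = 30 m
6–12 s: |7| × 6 = 42 m
12–15 s: |-4| × 3 = 12 m
15–20 s: |11| × 5 = 55 m
Total distance = 149 m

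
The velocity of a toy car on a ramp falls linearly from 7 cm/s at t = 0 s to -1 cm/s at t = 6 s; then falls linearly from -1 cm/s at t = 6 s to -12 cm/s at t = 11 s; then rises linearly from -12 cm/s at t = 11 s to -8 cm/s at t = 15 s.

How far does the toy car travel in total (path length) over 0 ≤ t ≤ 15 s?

Total distance travelled is ∫|v| dt — sum the magnitudes of each area piece.
0–6 s: v = 0 at t = 5.25 s; triangle areas 18.375 + 0.375 = 18.75 cm
6–11 s: |½(-1 + -12)(5)| = 32.5 cm
11–15 s: |½(-12 + -8)(4)| = 40 cm
Total distance = 91.25 cm

91.25 cm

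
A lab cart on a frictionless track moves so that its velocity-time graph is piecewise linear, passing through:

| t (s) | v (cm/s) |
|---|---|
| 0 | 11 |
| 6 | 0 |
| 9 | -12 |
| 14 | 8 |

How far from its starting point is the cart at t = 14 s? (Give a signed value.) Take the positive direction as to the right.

5 cm

Displacement is the signed area under the v-t curve.
0–6 s: ½(11 + 0)(6) = 33 cm
6–9 s: ½(0 + -12)(3) = -18 cm
9–14 s: ½(-12 + 8)(5) = -10 cm
Net displacement = 5 cm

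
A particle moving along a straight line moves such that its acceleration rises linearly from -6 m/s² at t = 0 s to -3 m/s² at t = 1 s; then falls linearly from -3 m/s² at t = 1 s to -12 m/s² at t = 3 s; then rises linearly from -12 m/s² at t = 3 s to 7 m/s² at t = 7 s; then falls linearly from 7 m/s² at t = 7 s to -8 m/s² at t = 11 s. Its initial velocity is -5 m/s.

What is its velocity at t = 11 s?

-36.5 m/s

Δv equals the area under the a-t graph; then v = v₀ + Δv.
0–1 s: ½(-6 + -3)(1) = -4.5 m/s
1–3 s: ½(-3 + -12)(2) = -15 m/s
3–7 s: ½(-12 + 7)(4) = -10 m/s
7–11 s: ½(7 + -8)(4) = -2 m/s
Δv = -31.5 m/s, so v(11) = -5 + (-31.5) = -36.5 m/s.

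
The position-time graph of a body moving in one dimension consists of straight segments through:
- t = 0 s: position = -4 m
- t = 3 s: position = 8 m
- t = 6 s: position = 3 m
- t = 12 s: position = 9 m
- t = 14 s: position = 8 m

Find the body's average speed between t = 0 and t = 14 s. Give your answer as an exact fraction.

12/7 m/s

Average speed = (total path length)/(elapsed time); on a piecewise-linear x-t graph the path length is Σ|Δx|.
0–3 s: |Δx| = |8 − -4| = 12 m
3–6 s: |Δx| = |3 − 8| = 5 m
6–12 s: |Δx| = |9 − 3| = 6 m
12–14 s: |Δx| = |8 − 9| = 1 m
Total path = 24 m; average speed = 24/14 = 12/7 m/s.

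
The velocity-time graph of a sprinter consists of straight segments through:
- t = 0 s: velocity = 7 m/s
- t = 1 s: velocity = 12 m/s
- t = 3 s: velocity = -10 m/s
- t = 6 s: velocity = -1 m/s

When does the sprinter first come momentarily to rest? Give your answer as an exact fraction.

v changes sign on 1–3 s (from 12 to -10); the graph is linear there, so v = 0 at t = 1 + (-12)·(3 − 1)/(-10 − 12) = 23/11 s.

t = 23/11 s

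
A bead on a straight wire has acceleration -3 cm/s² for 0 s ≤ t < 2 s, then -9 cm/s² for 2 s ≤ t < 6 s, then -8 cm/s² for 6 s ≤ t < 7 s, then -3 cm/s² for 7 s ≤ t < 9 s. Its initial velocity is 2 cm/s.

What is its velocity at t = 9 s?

Δv equals the area under the a-t graph; then v = v₀ + Δv.
0–2 s: -3 × 2 = -6 cm/s
2–6 s: -9 × 4 = -36 cm/s
6–7 s: -8 × 1 = -8 cm/s
7–9 s: -3 × 2 = -6 cm/s
Δv = -56 cm/s, so v(9) = 2 + (-56) = -54 cm/s.

-54 cm/s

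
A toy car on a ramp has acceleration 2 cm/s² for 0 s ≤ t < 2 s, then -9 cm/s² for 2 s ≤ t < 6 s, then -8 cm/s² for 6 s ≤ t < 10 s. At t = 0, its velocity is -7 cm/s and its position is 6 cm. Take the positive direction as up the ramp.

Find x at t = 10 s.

-308 cm

On each constant-a segment, Δv = aΔt and Δx = v₀Δt + ½aΔt²; chain segment to segment.
0–2 s: v starts -7 cm/s; Δx = -7·2 + ½·2·2² = -10 cm; v ends -3 cm/s.
2–6 s: v starts -3 cm/s; Δx = -3·4 + ½·-9·4² = -84 cm; v ends -39 cm/s.
6–10 s: v starts -39 cm/s; Δx = -39·4 + ½·-8·4² = -220 cm; v ends -71 cm/s.
x(10) = 6 + Σ Δx = -308 cm.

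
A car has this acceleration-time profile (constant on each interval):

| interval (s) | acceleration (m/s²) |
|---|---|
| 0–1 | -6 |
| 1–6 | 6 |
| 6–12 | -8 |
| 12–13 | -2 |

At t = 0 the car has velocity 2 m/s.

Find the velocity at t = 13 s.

-24 m/s

Δv equals the area under the a-t graph; then v = v₀ + Δv.
0–1 s: -6 × 1 = -6 m/s
1–6 s: 6 × 5 = 30 m/s
6–12 s: -8 × 6 = -48 m/s
12–13 s: -2 × 1 = -2 m/s
Δv = -26 m/s, so v(13) = 2 + (-26) = -24 m/s.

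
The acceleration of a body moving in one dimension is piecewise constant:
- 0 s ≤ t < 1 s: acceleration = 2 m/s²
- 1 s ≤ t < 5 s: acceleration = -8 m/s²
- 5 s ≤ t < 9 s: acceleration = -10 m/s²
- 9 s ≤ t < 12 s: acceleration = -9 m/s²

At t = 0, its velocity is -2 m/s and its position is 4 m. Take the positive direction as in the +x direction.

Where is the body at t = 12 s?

On each constant-a segment, Δv = aΔt and Δx = v₀Δt + ½aΔt²; chain segment to segment.
0–1 s: v starts -2 m/s; Δx = -2·1 + ½·2·1² = -1 m; v ends 0 m/s.
1–5 s: v starts 0 m/s; Δx = 0·4 + ½·-8·4² = -64 m; v ends -32 m/s.
5–9 s: v starts -32 m/s; Δx = -32·4 + ½·-10·4² = -208 m; v ends -72 m/s.
9–12 s: v starts -72 m/s; Δx = -72·3 + ½·-9·3² = -256.5 m; v ends -99 m/s.
x(12) = 4 + Σ Δx = -525.5 m.

-525.5 m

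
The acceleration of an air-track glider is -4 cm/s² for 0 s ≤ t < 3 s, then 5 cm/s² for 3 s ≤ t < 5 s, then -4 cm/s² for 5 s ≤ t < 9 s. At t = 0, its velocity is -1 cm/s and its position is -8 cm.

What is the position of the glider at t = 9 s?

-89 cm

On each constant-a segment, Δv = aΔt and Δx = v₀Δt + ½aΔt²; chain segment to segment.
0–3 s: v starts -1 cm/s; Δx = -1·3 + ½·-4·3² = -21 cm; v ends -13 cm/s.
3–5 s: v starts -13 cm/s; Δx = -13·2 + ½·5·2² = -16 cm; v ends -3 cm/s.
5–9 s: v starts -3 cm/s; Δx = -3·4 + ½·-4·4² = -44 cm; v ends -19 cm/s.
x(9) = -8 + Σ Δx = -89 cm.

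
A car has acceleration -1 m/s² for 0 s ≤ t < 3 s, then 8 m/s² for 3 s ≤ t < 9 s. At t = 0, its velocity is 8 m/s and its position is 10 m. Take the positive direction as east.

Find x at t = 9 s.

On each constant-a segment, Δv = aΔt and Δx = v₀Δt + ½aΔt²; chain segment to segment.
0–3 s: v starts 8 m/s; Δx = 8·3 + ½·-1·3² = 19.5 m; v ends 5 m/s.
3–9 s: v starts 5 m/s; Δx = 5·6 + ½·8·6² = 174 m; v ends 53 m/s.
x(9) = 10 + Σ Δx = 203.5 m.

203.5 m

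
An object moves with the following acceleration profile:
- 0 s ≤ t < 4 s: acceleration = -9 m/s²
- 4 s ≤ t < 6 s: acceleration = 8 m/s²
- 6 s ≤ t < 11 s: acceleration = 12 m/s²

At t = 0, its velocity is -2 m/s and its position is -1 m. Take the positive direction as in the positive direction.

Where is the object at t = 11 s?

-101 m

On each constant-a segment, Δv = aΔt and Δx = v₀Δt + ½aΔt²; chain segment to segment.
0–4 s: v starts -2 m/s; Δx = -2·4 + ½·-9·4² = -80 m; v ends -38 m/s.
4–6 s: v starts -38 m/s; Δx = -38·2 + ½·8·2² = -60 m; v ends -22 m/s.
6–11 s: v starts -22 m/s; Δx = -22·5 + ½·12·5² = 40 m; v ends 38 m/s.
x(11) = -1 + Σ Δx = -101 m.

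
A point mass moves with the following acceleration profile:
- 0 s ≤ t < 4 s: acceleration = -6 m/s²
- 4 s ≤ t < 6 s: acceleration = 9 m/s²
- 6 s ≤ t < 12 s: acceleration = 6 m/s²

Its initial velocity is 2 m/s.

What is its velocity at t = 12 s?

Δv equals the area under the a-t graph; then v = v₀ + Δv.
0–4 s: -6 × 4 = -24 m/s
4–6 s: 9 × 2 = 18 m/s
6–12 s: 6 × 6 = 36 m/s
Δv = 30 m/s, so v(12) = 2 + (30) = 32 m/s.

32 m/s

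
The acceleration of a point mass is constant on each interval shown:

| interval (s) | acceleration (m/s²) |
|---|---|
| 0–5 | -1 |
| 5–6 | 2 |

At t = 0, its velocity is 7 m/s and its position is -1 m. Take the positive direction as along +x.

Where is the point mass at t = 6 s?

On each constant-a segment, Δv = aΔt and Δx = v₀Δt + ½aΔt²; chain segment to segment.
0–5 s: v starts 7 m/s; Δx = 7·5 + ½·-1·5² = 22.5 m; v ends 2 m/s.
5–6 s: v starts 2 m/s; Δx = 2·1 + ½·2·1² = 3 m; v ends 4 m/s.
x(6) = -1 + Σ Δx = 24.5 m.

24.5 m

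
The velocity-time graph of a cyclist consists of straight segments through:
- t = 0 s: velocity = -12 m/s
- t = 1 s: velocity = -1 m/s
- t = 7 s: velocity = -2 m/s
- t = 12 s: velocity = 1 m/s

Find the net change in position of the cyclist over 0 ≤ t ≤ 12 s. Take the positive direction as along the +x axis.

-18 m

Net displacement equals the area under the velocity-time graph (areas below the axis count negative).
0–1 s: ½(-12 + -1)(1) = -6.5 m
1–7 s: ½(-1 + -2)(6) = -9 m
7–12 s: ½(-2 + 1)(5) = -2.5 m
Net displacement = -18 m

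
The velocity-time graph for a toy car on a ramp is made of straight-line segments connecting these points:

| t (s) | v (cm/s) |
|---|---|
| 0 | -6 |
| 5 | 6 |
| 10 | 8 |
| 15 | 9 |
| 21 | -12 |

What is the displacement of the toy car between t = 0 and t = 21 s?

Displacement is the signed area under the v-t curve.
0–5 s: ½(-6 + 6)(5) = 0 cm
5–10 s: ½(6 + 8)(5) = 35 cm
10–15 s: ½(8 + 9)(5) = 42.5 cm
15–21 s: ½(9 + -12)(6) = -9 cm
Net displacement = 68.5 cm

68.5 cm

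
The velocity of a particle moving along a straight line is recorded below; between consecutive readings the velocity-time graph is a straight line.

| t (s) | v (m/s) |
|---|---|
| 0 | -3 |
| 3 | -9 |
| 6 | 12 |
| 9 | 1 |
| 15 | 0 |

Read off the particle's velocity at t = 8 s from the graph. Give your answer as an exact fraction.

On 6–9 s the graph is linear from 12 to 1 m/s: v(8) = 12 + (1 − 12)·(8 − 6)/(9 − 6) = 14/3 m/s.

14/3 m/s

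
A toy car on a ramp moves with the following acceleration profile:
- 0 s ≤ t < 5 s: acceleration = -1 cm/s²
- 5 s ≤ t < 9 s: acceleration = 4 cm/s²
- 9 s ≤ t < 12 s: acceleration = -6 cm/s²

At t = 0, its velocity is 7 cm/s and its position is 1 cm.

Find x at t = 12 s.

90.5 cm

On each constant-a segment, Δv = aΔt and Δx = v₀Δt + ½aΔt²; chain segment to segment.
0–5 s: v starts 7 cm/s; Δx = 7·5 + ½·-1·5² = 22.5 cm; v ends 2 cm/s.
5–9 s: v starts 2 cm/s; Δx = 2·4 + ½·4·4² = 40 cm; v ends 18 cm/s.
9–12 s: v starts 18 cm/s; Δx = 18·3 + ½·-6·3² = 27 cm; v ends 0 cm/s.
x(12) = 1 + Σ Δx = 90.5 cm.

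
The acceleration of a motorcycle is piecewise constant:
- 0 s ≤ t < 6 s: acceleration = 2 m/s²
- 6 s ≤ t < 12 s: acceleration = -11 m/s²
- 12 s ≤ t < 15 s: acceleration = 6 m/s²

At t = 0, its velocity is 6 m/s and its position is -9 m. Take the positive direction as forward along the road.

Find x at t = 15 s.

On each constant-a segment, Δv = aΔt and Δx = v₀Δt + ½aΔt²; chain segment to segment.
0–6 s: v starts 6 m/s; Δx = 6·6 + ½·2·6² = 72 m; v ends 18 m/s.
6–12 s: v starts 18 m/s; Δx = 18·6 + ½·-11·6² = -90 m; v ends -48 m/s.
12–15 s: v starts -48 m/s; Δx = -48·3 + ½·6·3² = -117 m; v ends -30 m/s.
x(15) = -9 + Σ Δx = -144 m.

-144 m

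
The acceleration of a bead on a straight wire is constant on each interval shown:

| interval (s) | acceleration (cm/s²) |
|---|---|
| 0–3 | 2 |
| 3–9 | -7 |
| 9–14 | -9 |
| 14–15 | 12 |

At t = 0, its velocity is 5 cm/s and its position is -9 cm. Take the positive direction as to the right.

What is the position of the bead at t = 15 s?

On each constant-a segment, Δv = aΔt and Δx = v₀Δt + ½aΔt²; chain segment to segment.
0–3 s: v starts 5 cm/s; Δx = 5·3 + ½·2·3² = 24 cm; v ends 11 cm/s.
3–9 s: v starts 11 cm/s; Δx = 11·6 + ½·-7·6² = -60 cm; v ends -31 cm/s.
9–14 s: v starts -31 cm/s; Δx = -31·5 + ½·-9·5² = -267.5 cm; v ends -76 cm/s.
14–15 s: v starts -76 cm/s; Δx = -76·1 + ½·12·1² = -70 cm; v ends -64 cm/s.
x(15) = -9 + Σ Δx = -382.5 cm.

-382.5 cm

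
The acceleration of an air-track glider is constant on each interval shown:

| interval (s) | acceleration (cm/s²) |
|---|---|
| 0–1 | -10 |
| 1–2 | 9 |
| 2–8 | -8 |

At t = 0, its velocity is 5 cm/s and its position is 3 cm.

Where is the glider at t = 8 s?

On each constant-a segment, Δv = aΔt and Δx = v₀Δt + ½aΔt²; chain segment to segment.
0–1 s: v starts 5 cm/s; Δx = 5·1 + ½·-10·1² = 0 cm; v ends -5 cm/s.
1–2 s: v starts -5 cm/s; Δx = -5·1 + ½·9·1² = -0.5 cm; v ends 4 cm/s.
2–8 s: v starts 4 cm/s; Δx = 4·6 + ½·-8·6² = -120 cm; v ends -44 cm/s.
x(8) = 3 + Σ Δx = -117.5 cm.

-117.5 cm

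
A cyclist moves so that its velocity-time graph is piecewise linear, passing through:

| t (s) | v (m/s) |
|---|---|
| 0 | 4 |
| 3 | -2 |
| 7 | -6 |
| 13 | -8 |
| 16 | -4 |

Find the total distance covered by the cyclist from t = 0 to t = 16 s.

Total distance travelled is ∫|v| dt — sum the magnitudes of each area piece.
0–3 s: v = 0 at t = 2 s; triangle areas 4 + 1 = 5 m
3–7 s: |½(-2 + -6)(4)| = 16 m
7–13 s: |½(-6 + -8)(6)| = 42 m
13–16 s: |½(-8 + -4)(3)| = 18 m
Total distance = 81 m

81 m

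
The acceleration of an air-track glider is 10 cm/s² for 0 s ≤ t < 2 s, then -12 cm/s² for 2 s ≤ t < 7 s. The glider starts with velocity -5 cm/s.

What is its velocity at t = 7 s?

-45 cm/s

Δv equals the area under the a-t graph; then v = v₀ + Δv.
0–2 s: 10 × 2 = 20 cm/s
2–7 s: -12 × 5 = -60 cm/s
Δv = -40 cm/s, so v(7) = -5 + (-40) = -45 cm/s.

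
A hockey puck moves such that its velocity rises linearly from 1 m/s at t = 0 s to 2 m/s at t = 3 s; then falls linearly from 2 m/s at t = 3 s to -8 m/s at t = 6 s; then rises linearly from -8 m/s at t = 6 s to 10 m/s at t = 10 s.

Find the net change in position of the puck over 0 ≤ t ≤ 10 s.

Net displacement equals the area under the velocity-time graph (areas below the axis count negative).
0–3 s: ½(1 + 2)(3) = 4.5 m
3–6 s: ½(2 + -8)(3) = -9 m
6–10 s: ½(-8 + 10)(4) = 4 m
Net displacement = -0.5 m

-0.5 m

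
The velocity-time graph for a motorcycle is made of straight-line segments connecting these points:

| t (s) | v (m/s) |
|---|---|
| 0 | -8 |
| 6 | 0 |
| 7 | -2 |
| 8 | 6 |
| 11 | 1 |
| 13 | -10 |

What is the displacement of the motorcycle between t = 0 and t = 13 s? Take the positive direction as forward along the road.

Net displacement equals the area under the velocity-time graph (areas below the axis count negative).
0–6 s: ½(-8 + 0)(6) = -24 m
6–7 s: ½(0 + -2)(1) = -1 m
7–8 s: ½(-2 + 6)(1) = 2 m
8–11 s: ½(6 + 1)(3) = 10.5 m
11–13 s: ½(1 + -10)(2) = -9 m
Net displacement = -21.5 m

-21.5 m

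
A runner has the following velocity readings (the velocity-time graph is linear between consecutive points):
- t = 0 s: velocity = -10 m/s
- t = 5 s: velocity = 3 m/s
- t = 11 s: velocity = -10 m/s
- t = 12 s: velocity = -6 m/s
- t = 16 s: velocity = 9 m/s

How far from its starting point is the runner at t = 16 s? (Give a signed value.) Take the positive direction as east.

-40.5 m

Displacement is the signed area under the v-t curve.
0–5 s: ½(-10 + 3)(5) = -17.5 m
5–11 s: ½(3 + -10)(6) = -21 m
11–12 s: ½(-10 + -6)(1) = -8 m
12–16 s: ½(-6 + 9)(4) = 6 m
Net displacement = -40.5 m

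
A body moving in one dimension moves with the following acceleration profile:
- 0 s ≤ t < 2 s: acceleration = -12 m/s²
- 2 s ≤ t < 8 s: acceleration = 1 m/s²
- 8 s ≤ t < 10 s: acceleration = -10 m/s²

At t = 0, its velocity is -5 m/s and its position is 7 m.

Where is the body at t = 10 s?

-249 m

On each constant-a segment, Δv = aΔt and Δx = v₀Δt + ½aΔt²; chain segment to segment.
0–2 s: v starts -5 m/s; Δx = -5·2 + ½·-12·2² = -34 m; v ends -29 m/s.
2–8 s: v starts -29 m/s; Δx = -29·6 + ½·1·6² = -156 m; v ends -23 m/s.
8–10 s: v starts -23 m/s; Δx = -23·2 + ½·-10·2² = -66 m; v ends -43 m/s.
x(10) = 7 + Σ Δx = -249 m.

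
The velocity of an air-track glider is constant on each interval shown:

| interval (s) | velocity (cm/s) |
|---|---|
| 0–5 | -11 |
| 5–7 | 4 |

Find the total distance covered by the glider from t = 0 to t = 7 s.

63 cm

Distance (not displacement) is the total path length: add the absolute areas under v-t.
0–5 s: |-11| × 5 = 55 cm
5–7 s: |4| × 2 = 8 cm
Total distance = 63 cm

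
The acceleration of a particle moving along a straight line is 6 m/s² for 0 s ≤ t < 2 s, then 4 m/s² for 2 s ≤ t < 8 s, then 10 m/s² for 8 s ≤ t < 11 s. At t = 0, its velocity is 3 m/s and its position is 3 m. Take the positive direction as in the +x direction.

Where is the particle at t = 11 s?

On each constant-a segment, Δv = aΔt and Δx = v₀Δt + ½aΔt²; chain segment to segment.
0–2 s: v starts 3 m/s; Δx = 3·2 + ½·6·2² = 18 m; v ends 15 m/s.
2–8 s: v starts 15 m/s; Δx = 15·6 + ½·4·6² = 162 m; v ends 39 m/s.
8–11 s: v starts 39 m/s; Δx = 39·3 + ½·10·3² = 162 m; v ends 69 m/s.
x(11) = 3 + Σ Δx = 345 m.

345 m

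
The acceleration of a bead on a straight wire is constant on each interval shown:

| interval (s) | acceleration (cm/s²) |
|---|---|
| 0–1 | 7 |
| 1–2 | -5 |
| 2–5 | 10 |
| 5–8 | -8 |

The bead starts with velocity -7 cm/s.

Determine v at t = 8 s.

1 cm/s

Δv equals the area under the a-t graph; then v = v₀ + Δv.
0–1 s: 7 × 1 = 7 cm/s
1–2 s: -5 × 1 = -5 cm/s
2–5 s: 10 × 3 = 30 cm/s
5–8 s: -8 × 3 = -24 cm/s
Δv = 8 cm/s, so v(8) = -7 + (8) = 1 cm/s.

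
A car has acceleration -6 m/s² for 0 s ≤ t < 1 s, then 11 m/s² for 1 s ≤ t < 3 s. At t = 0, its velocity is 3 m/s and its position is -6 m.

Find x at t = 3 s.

On each constant-a segment, Δv = aΔt and Δx = v₀Δt + ½aΔt²; chain segment to segment.
0–1 s: v starts 3 m/s; Δx = 3·1 + ½·-6·1² = 0 m; v ends -3 m/s.
1–3 s: v starts -3 m/s; Δx = -3·2 + ½·11·2² = 16 m; v ends 19 m/s.
x(3) = -6 + Σ Δx = 10 m.

10 m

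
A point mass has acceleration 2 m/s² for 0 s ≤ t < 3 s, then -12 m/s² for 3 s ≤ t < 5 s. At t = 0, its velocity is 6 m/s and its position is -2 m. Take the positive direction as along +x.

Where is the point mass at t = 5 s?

25 m

On each constant-a segment, Δv = aΔt and Δx = v₀Δt + ½aΔt²; chain segment to segment.
0–3 s: v starts 6 m/s; Δx = 6·3 + ½·2·3² = 27 m; v ends 12 m/s.
3–5 s: v starts 12 m/s; Δx = 12·2 + ½·-12·2² = 0 m; v ends -12 m/s.
x(5) = -2 + Σ Δx = 25 m.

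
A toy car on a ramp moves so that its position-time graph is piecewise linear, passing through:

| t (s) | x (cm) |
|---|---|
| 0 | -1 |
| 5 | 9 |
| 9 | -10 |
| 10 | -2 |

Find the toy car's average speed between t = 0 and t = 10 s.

Average speed = (total path length)/(elapsed time); on a piecewise-linear x-t graph the path length is Σ|Δx|.
0–5 s: |Δx| = |9 − -1| = 10 cm
5–9 s: |Δx| = |-10 − 9| = 19 cm
9–10 s: |Δx| = |-2 − -10| = 8 cm
Total path = 37 cm; average speed = 37/10 = 3.7 cm/s.

3.7 cm/s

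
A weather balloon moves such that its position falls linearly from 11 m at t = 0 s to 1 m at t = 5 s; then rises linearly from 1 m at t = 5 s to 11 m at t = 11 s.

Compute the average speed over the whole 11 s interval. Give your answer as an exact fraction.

20/11 m/s

Average speed = (total path length)/(elapsed time); on a piecewise-linear x-t graph the path length is Σ|Δx|.
0–5 s: |Δx| = |1 − 11| = 10 m
5–11 s: |Δx| = |11 − 1| = 10 m
Total path = 20 m; average speed = 20/11 = 20/11 m/s.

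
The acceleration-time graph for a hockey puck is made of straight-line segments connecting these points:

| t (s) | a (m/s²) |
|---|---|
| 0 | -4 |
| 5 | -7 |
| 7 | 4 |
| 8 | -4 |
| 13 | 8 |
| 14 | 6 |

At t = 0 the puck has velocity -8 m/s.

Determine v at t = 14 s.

Δv equals the area under the a-t graph; then v = v₀ + Δv.
0–5 s: ½(-4 + -7)(5) = -27.5 m/s
5–7 s: ½(-7 + 4)(2) = -3 m/s
7–8 s: ½(4 + -4)(1) = 0 m/s
8–13 s: ½(-4 + 8)(5) = 10 m/s
13–14 s: ½(8 + 6)(1) = 7 m/s
Δv = -13.5 m/s, so v(14) = -8 + (-13.5) = -21.5 m/s.

-21.5 m/s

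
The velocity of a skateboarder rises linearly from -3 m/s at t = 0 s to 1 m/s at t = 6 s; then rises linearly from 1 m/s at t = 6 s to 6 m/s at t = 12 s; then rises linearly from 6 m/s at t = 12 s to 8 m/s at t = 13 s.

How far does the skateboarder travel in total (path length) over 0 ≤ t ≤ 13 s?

Total distance travelled is ∫|v| dt — sum the magnitudes of each area piece.
0–6 s: v = 0 at t = 4.5 s; triangle areas 6.75 + 0.75 = 7.5 m
6–12 s: |½(1 + 6)(6)| = 21 m
12–13 s: |½(6 + 8)(1)| = 7 m
Total distance = 35.5 m

35.5 m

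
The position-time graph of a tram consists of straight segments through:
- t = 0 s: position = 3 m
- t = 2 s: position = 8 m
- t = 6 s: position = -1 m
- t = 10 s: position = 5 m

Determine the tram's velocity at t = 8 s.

1.5 m/s

Velocity is the slope of the x-t graph on 6–10 s: (5 − -1)/(10 − 6) = 1.5 m/s.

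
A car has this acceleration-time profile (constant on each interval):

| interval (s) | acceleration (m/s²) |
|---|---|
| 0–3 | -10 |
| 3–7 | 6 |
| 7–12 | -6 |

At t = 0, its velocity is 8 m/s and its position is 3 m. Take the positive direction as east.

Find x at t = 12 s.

-123 m

On each constant-a segment, Δv = aΔt and Δx = v₀Δt + ½aΔt²; chain segment to segment.
0–3 s: v starts 8 m/s; Δx = 8·3 + ½·-10·3² = -21 m; v ends -22 m/s.
3–7 s: v starts -22 m/s; Δx = -22·4 + ½·6·4² = -40 m; v ends 2 m/s.
7–12 s: v starts 2 m/s; Δx = 2·5 + ½·-6·5² = -65 m; v ends -28 m/s.
x(12) = 3 + Σ Δx = -123 m.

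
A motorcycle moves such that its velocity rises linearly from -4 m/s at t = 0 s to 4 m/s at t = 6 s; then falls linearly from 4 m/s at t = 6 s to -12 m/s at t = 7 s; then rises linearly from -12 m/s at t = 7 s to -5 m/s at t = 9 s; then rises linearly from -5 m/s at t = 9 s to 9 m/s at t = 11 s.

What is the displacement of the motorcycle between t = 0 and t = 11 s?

-17 m

Net displacement equals the area under the velocity-time graph (areas below the axis count negative).
0–6 s: ½(-4 + 4)(6) = 0 m
6–7 s: ½(4 + -12)(1) = -4 m
7–9 s: ½(-12 + -5)(2) = -17 m
9–11 s: ½(-5 + 9)(2) = 4 m
Net displacement = -17 m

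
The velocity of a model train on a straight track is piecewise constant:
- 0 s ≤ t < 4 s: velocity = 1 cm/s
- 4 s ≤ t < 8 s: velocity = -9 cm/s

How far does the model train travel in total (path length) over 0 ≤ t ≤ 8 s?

Total distance travelled is ∫|v| dt — sum the magnitudes of each area piece.
0–4 s: |1| × 4 = 4 cm
4–8 s: |-9| × 4 = 36 cm
Total distance = 40 cm

40 cm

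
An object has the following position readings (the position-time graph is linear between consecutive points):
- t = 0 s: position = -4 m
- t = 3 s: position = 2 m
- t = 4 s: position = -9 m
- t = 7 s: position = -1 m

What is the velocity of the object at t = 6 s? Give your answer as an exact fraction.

8/3 m/s

Velocity is the slope of the x-t graph on 4–7 s: (-1 − -9)/(7 − 4) = 8/3 m/s.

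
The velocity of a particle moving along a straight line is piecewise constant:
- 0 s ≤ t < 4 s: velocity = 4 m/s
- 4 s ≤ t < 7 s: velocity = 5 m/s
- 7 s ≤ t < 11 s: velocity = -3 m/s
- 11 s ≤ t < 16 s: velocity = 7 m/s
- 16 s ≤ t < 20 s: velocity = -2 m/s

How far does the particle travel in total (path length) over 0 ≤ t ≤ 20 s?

86 m

Total distance travelled is ∫|v| dt — sum the magnitudes of each area piece.
0–4 s: |4| × 4 = 16 m
4–7 s: |5| × 3 = 15 m
7–11 s: |-3| × 4 = 12 m
11–16 s: |7| × 5 = 35 m
16–20 s: |-2| × 4 = 8 m
Total distance = 86 m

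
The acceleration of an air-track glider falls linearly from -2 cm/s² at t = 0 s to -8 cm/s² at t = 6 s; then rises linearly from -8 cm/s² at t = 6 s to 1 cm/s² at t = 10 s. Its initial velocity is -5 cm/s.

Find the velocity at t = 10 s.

-49 cm/s

Δv equals the area under the a-t graph; then v = v₀ + Δv.
0–6 s: ½(-2 + -8)(6) = -30 cm/s
6–10 s: ½(-8 + 1)(4) = -14 cm/s
Δv = -44 cm/s, so v(10) = -5 + (-44) = -49 cm/s.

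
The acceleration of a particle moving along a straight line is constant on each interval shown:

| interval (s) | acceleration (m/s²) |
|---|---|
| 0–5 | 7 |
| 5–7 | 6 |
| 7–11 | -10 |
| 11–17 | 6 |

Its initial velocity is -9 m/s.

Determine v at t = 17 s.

34 m/s

Δv equals the area under the a-t graph; then v = v₀ + Δv.
0–5 s: 7 × 5 = 35 m/s
5–7 s: 6 × 2 = 12 m/s
7–11 s: -10 × 4 = -40 m/s
11–17 s: 6 × 6 = 36 m/s
Δv = 43 m/s, so v(17) = -9 + (43) = 34 m/s.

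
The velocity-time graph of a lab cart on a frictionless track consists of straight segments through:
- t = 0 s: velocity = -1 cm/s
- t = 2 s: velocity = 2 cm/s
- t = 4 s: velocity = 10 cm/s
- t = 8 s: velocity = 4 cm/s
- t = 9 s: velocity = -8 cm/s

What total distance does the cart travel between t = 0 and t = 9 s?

45 cm

Total distance travelled is ∫|v| dt — sum the magnitudes of each area piece.
0–2 s: v = 0 at t = 2/3 s; triangle areas 1/3 + 4/3 = 5/3 cm
2–4 s: |½(2 + 10)(2)| = 12 cm
4–8 s: |½(10 + 4)(4)| = 28 cm
8–9 s: v = 0 at t = 25/3 s; triangle areas 2/3 + 8/3 = 10/3 cm
Total distance = 45 cm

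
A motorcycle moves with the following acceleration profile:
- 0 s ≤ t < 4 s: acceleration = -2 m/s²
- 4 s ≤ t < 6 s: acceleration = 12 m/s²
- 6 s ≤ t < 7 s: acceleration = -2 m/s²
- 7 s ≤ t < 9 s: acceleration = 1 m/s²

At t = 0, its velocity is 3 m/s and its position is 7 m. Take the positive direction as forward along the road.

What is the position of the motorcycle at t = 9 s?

71 m

On each constant-a segment, Δv = aΔt and Δx = v₀Δt + ½aΔt²; chain segment to segment.
0–4 s: v starts 3 m/s; Δx = 3·4 + ½·-2·4² = -4 m; v ends -5 m/s.
4–6 s: v starts -5 m/s; Δx = -5·2 + ½·12·2² = 14 m; v ends 19 m/s.
6–7 s: v starts 19 m/s; Δx = 19·1 + ½·-2·1² = 18 m; v ends 17 m/s.
7–9 s: v starts 17 m/s; Δx = 17·2 + ½·1·2² = 36 m; v ends 19 m/s.
x(9) = 7 + Σ Δx = 71 m.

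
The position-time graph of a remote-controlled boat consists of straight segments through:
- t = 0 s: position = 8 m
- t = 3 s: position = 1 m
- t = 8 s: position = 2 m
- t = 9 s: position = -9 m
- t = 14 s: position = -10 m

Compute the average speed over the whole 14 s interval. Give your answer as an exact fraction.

10/7 m/s

Average speed = (total path length)/(elapsed time); on a piecewise-linear x-t graph the path length is Σ|Δx|.
0–3 s: |Δx| = |1 − 8| = 7 m
3–8 s: |Δx| = |2 − 1| = 1 m
8–9 s: |Δx| = |-9 − 2| = 11 m
9–14 s: |Δx| = |-10 − -9| = 1 m
Total path = 20 m; average speed = 20/14 = 10/7 m/s.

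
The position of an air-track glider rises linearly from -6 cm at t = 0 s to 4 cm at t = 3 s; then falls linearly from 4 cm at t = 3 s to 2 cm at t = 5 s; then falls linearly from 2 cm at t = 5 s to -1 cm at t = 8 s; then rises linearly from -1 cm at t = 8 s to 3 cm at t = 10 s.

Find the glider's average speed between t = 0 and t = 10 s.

1.9 cm/s

Average speed = (total path length)/(elapsed time); on a piecewise-linear x-t graph the path length is Σ|Δx|.
0–3 s: |Δx| = |4 − -6| = 10 cm
3–5 s: |Δx| = |2 − 4| = 2 cm
5–8 s: |Δx| = |-1 − 2| = 3 cm
8–10 s: |Δx| = |3 − -1| = 4 cm
Total path = 19 cm; average speed = 19/10 = 1.9 cm/s.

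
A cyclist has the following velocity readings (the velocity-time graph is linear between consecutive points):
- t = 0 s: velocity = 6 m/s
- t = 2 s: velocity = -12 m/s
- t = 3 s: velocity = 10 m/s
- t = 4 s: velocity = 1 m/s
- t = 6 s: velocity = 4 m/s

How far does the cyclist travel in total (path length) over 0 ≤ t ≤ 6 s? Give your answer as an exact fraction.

Total distance travelled is ∫|v| dt — sum the magnitudes of each area piece.
0–2 s: v = 0 at t = 2/3 s; triangle areas 2 + 8 = 10 m
2–3 s: v = 0 at t = 28/11 s; triangle areas 36/11 + 25/11 = 61/11 m
3–4 s: |½(10 + 1)(1)| = 5.5 m
4–6 s: |½(1 + 4)(2)| = 5 m
Total distance = 573/22 m

573/22 m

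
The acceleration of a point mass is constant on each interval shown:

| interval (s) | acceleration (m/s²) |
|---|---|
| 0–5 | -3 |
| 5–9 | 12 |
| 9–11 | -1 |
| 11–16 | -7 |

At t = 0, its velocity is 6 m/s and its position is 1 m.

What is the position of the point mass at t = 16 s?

227 m

On each constant-a segment, Δv = aΔt and Δx = v₀Δt + ½aΔt²; chain segment to segment.
0–5 s: v starts 6 m/s; Δx = 6·5 + ½·-3·5² = -7.5 m; v ends -9 m/s.
5–9 s: v starts -9 m/s; Δx = -9·4 + ½·12·4² = 60 m; v ends 39 m/s.
9–11 s: v starts 39 m/s; Δx = 39·2 + ½·-1·2² = 76 m; v ends 37 m/s.
11–16 s: v starts 37 m/s; Δx = 37·5 + ½·-7·5² = 97.5 m; v ends 2 m/s.
x(16) = 1 + Σ Δx = 227 m.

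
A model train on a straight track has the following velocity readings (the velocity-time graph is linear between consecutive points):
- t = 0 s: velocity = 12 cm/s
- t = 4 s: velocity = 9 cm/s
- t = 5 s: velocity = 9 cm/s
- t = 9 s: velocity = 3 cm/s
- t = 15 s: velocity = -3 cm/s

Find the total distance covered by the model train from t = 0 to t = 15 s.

84 cm

Total distance travelled is ∫|v| dt — sum the magnitudes of each area piece.
0–4 s: |½(12 + 9)(4)| = 42 cm
4–5 s: |9| × 1 = 9 cm
5–9 s: |½(9 + 3)(4)| = 24 cm
9–15 s: v = 0 at t = 12 s; triangle areas 4.5 + 4.5 = 9 cm
Total distance = 84 cm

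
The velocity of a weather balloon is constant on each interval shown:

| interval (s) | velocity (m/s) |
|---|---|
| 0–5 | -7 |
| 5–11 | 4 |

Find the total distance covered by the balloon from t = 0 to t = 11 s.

Distance (not displacement) is the total path length: add the absolute areas under v-t.
0–5 s: |-7| × 5 = 35 m
5–11 s: |4| × 6 = 24 m
Total distance = 59 m

59 m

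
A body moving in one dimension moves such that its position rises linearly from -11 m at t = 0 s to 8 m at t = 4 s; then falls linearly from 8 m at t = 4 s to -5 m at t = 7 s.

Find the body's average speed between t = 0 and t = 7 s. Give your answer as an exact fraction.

32/7 m/s

Average speed = (total path length)/(elapsed time); on a piecewise-linear x-t graph the path length is Σ|Δx|.
0–4 s: |Δx| = |8 − -11| = 19 m
4–7 s: |Δx| = |-5 − 8| = 13 m
Total path = 32 m; average speed = 32/7 = 32/7 m/s.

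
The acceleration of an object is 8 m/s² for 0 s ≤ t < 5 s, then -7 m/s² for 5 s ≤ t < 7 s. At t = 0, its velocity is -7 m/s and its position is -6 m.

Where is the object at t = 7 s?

111 m

On each constant-a segment, Δv = aΔt and Δx = v₀Δt + ½aΔt²; chain segment to segment.
0–5 s: v starts -7 m/s; Δx = -7·5 + ½·8·5² = 65 m; v ends 33 m/s.
5–7 s: v starts 33 m/s; Δx = 33·2 + ½·-7·2² = 52 m; v ends 19 m/s.
x(7) = -6 + Σ Δx = 111 m.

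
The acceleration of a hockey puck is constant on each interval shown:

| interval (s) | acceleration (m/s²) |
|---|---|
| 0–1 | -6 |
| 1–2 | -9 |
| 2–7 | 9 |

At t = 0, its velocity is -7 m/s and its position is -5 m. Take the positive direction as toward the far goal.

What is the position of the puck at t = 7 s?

On each constant-a segment, Δv = aΔt and Δx = v₀Δt + ½aΔt²; chain segment to segment.
0–1 s: v starts -7 m/s; Δx = -7·1 + ½·-6·1² = -10 m; v ends -13 m/s.
1–2 s: v starts -13 m/s; Δx = -13·1 + ½·-9·1² = -17.5 m; v ends -22 m/s.
2–7 s: v starts -22 m/s; Δx = -22·5 + ½·9·5² = 2.5 m; v ends 23 m/s.
x(7) = -5 + Σ Δx = -30 m.

-30 m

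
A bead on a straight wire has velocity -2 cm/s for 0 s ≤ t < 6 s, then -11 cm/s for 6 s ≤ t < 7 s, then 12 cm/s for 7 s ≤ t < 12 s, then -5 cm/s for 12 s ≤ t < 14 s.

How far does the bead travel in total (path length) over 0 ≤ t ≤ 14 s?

Total distance travelled is ∫|v| dt — sum the magnitudes of each area piece.
0–6 s: |-2| × 6 = 12 cm
6–7 s: |-11| × 1 = 11 cm
7–12 s: |12| × 5 = 60 cm
12–14 s: |-5| × 2 = 10 cm
Total distance = 93 cm

93 cm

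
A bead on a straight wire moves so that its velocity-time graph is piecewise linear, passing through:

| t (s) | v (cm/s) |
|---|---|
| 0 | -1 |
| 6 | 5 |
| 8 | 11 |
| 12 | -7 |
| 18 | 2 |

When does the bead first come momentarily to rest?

v changes sign on 0–6 s (from -1 to 5); the graph is linear there, so v = 0 at t = 0 + (1)·(6 − 0)/(5 − -1) = 1 s.

t = 1 s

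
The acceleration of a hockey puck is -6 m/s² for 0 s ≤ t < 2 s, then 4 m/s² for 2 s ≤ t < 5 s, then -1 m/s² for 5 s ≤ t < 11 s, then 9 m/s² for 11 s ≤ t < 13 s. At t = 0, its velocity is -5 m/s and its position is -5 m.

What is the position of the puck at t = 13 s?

-112 m

On each constant-a segment, Δv = aΔt and Δx = v₀Δt + ½aΔt²; chain segment to segment.
0–2 s: v starts -5 m/s; Δx = -5·2 + ½·-6·2² = -22 m; v ends -17 m/s.
2–5 s: v starts -17 m/s; Δx = -17·3 + ½·4·3² = -33 m; v ends -5 m/s.
5–11 s: v starts -5 m/s; Δx = -5·6 + ½·-1·6² = -48 m; v ends -11 m/s.
11–13 s: v starts -11 m/s; Δx = -11·2 + ½·9·2² = -4 m; v ends 7 m/s.
x(13) = -5 + Σ Δx = -112 m.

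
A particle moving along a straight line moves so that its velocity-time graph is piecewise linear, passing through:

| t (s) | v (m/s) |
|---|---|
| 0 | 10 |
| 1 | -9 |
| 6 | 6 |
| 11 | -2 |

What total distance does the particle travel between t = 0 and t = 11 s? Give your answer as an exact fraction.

Total distance travelled is ∫|v| dt — sum the magnitudes of each area piece.
0–1 s: v = 0 at t = 10/19 s; triangle areas 50/19 + 81/38 = 181/38 m
1–6 s: v = 0 at t = 4 s; triangle areas 13.5 + 6 = 19.5 m
6–11 s: v = 0 at t = 9.75 s; triangle areas 11.25 + 1.25 = 12.5 m
Total distance = 1397/38 m

1397/38 m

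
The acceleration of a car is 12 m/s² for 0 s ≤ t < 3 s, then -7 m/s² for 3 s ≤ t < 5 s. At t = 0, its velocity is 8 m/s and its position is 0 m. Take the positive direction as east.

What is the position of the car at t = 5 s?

152 m

On each constant-a segment, Δv = aΔt and Δx = v₀Δt + ½aΔt²; chain segment to segment.
0–3 s: v starts 8 m/s; Δx = 8·3 + ½·12·3² = 78 m; v ends 44 m/s.
3–5 s: v starts 44 m/s; Δx = 44·2 + ½·-7·2² = 74 m; v ends 30 m/s.
x(5) = 0 + Σ Δx = 152 m.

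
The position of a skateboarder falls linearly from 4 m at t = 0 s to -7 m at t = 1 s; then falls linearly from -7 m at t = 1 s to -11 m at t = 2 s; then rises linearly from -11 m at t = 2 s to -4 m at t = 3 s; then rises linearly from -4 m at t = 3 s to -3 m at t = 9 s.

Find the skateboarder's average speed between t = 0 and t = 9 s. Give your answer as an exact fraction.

23/9 m/s

Average speed = (total path length)/(elapsed time); on a piecewise-linear x-t graph the path length is Σ|Δx|.
0–1 s: |Δx| = |-7 − 4| = 11 m
1–2 s: |Δx| = |-11 − -7| = 4 m
2–3 s: |Δx| = |-4 − -11| = 7 m
3–9 s: |Δx| = |-3 − -4| = 1 m
Total path = 23 m; average speed = 23/9 = 23/9 m/s.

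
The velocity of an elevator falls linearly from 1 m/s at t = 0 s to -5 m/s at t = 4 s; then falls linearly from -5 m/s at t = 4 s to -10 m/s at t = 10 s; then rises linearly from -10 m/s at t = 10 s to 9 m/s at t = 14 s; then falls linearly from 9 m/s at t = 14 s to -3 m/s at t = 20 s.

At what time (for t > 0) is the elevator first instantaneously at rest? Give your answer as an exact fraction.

t = 2/3 s

v changes sign on 0–4 s (from 1 to -5); the graph is linear there, so v = 0 at t = 0 + (-1)·(4 − 0)/(-5 − 1) = 2/3 s.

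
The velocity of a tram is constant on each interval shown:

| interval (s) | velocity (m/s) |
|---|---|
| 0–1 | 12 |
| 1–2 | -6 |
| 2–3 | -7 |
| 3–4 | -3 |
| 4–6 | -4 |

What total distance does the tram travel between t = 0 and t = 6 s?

Distance (not displacement) is the total path length: add the absolute areas under v-t.
0–1 s: |12| × 1 = 12 m
1–2 s: |-6| × 1 = 6 m
2–3 s: |-7| × 1 = 7 m
3–4 s: |-3| × 1 = 3 m
4–6 s: |-4| × 2 = 8 m
Total distance = 36 m

36 m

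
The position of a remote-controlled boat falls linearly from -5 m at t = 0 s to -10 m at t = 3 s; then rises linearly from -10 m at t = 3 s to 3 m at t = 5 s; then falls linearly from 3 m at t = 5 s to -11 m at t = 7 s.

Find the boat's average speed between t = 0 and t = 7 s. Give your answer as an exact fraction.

Average speed = (total path length)/(elapsed time); on a piecewise-linear x-t graph the path length is Σ|Δx|.
0–3 s: |Δx| = |-10 − -5| = 5 m
3–5 s: |Δx| = |3 − -10| = 13 m
5–7 s: |Δx| = |-11 − 3| = 14 m
Total path = 32 m; average speed = 32/7 = 32/7 m/s.

32/7 m/s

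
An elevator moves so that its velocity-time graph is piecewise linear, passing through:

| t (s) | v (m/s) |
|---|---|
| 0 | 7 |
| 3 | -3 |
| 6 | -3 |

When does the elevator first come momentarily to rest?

t = 2.1 s

v changes sign on 0–3 s (from 7 to -3); the graph is linear there, so v = 0 at t = 0 + (-7)·(3 − 0)/(-3 − 7) = 2.1 s.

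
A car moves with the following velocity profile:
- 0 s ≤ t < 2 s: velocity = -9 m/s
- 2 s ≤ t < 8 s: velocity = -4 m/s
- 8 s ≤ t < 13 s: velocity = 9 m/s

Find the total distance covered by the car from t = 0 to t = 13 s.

87 m

Total distance travelled is ∫|v| dt — sum the magnitudes of each area piece.
0–2 s: |-9| × 2 = 18 m
2–8 s: |-4| × 6 = 24 m
8–13 s: |9| × 5 = 45 m
Total distance = 87 m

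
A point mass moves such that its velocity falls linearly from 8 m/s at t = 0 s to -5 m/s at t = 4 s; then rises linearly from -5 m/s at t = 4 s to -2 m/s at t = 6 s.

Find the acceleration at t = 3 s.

-3.25 m/s²

Acceleration is the slope of the v-t graph on 0–4 s: (-5 − 8)/(4 − 0) = -3.25 m/s².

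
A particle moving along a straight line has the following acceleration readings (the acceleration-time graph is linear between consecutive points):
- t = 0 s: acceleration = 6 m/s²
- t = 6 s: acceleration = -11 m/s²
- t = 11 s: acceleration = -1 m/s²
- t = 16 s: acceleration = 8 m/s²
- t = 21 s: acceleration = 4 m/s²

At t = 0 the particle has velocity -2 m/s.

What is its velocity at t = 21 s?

Δv equals the area under the a-t graph; then v = v₀ + Δv.
0–6 s: ½(6 + -11)(6) = -15 m/s
6–11 s: ½(-11 + -1)(5) = -30 m/s
11–16 s: ½(-1 + 8)(5) = 17.5 m/s
16–21 s: ½(8 + 4)(5) = 30 m/s
Δv = 2.5 m/s, so v(21) = -2 + (2.5) = 0.5 m/s.

0.5 m/s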